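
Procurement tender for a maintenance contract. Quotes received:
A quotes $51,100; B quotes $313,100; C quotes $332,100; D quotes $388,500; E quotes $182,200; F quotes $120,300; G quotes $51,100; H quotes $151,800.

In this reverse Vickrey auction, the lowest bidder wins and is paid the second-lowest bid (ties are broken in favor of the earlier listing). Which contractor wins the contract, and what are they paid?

A is paid $51,100

Rule: the lowest bidder wins and is paid the second-lowest bid.
Bids in order: 51,100 (A) < 51,100 (G) < 120,300 (F) < 151,800 (H) < 182,200 (E) < 313,100 (B) < …
A and G tie at $51,100; tie-break gives it to A.
A wins with the lowest bid; price is set by the runner-up at $51,100.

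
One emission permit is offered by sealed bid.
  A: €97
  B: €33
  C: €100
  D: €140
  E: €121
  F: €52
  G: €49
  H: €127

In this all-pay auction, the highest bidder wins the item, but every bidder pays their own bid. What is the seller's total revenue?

Bids in order: 140 (D) > 127 (H) > 121 (E) > 100 (C) > 97 (A) > 52 (F) > …
Every bidder forfeits their bid regardless of winning.
Revenue = 97 + 33 + 100 + 140 + 121 + 52 + 49 + 127 = €719.

Total revenue: €719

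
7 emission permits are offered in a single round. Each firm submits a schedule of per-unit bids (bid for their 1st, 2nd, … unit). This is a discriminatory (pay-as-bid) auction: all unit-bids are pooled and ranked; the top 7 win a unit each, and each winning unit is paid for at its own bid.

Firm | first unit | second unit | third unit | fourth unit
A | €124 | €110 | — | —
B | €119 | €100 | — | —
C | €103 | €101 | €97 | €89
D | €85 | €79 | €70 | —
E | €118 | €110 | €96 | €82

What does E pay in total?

Pooled unit-bids ranked (top 7): 124 (A-1), 119 (B-1), 118 (E-1), 110 (A-2), 110 (E-2), 103 (C-1), 101 (C-2)
Next rejected bid: €100 (not a price — pay-as-bid).
E's winning unit-bids: 118 + 110 = €228.

E pays €228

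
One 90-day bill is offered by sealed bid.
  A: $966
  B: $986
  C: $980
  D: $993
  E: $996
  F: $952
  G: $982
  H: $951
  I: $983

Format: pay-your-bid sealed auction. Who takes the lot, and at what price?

E pays $996

Bids ranked: 996 (E) > 993 (D) > 986 (B) > 983 (I) > 982 (G) > 980 (C) > …
E has the highest bid and pays exactly that: $996.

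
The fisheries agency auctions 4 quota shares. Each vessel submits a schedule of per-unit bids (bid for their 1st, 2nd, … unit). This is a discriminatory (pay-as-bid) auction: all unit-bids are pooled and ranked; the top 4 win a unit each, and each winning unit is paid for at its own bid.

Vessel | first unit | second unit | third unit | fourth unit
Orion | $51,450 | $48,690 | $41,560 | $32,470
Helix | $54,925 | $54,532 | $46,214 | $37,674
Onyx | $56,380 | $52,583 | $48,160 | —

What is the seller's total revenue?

Total revenue: $218,420

All unit-bids, highest first — top 4: 56,380 (Onyx-1), 54,925 (Helix-1), 54,532 (Helix-2), 52,583 (Onyx-2)
Next rejected bid: $51,450 (not a price — pay-as-bid).
Each winning unit pays its own bid.
Revenue = 56,380 + 54,925 + 54,532 + 52,583 = $218,420.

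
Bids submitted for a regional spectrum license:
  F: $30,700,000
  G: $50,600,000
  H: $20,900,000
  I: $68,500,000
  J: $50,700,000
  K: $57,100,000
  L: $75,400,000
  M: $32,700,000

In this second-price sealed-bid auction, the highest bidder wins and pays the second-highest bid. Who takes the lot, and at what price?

L pays $68,500,000

Bids ranked: 75,400,000 (L) > 68,500,000 (I) > 57,100,000 (K) > 50,700,000 (J) > 50,600,000 (G) > 32,700,000 (M) > …
Second-price: L pays I's bid of $68,500,000.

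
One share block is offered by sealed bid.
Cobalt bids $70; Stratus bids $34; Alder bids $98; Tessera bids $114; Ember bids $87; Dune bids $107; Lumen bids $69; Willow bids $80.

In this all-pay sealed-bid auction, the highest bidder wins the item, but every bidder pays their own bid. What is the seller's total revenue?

Total revenue: $659

Sorting bids: 114 (Tessera) > 107 (Dune) > 98 (Alder) > 87 (Ember) > 80 (Willow) > 70 (Cobalt) > …
Tessera wins with the top bid; all bids are sunk regardless.
Every bidder forfeits their bid regardless of winning.
Revenue = 70 + 34 + 98 + 114 + 87 + 107 + 69 + 80 = $659.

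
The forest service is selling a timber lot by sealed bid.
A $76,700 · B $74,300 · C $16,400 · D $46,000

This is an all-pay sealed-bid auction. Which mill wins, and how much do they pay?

A pays $76,700

Bids in order: 76,700 (A) > 74,300 (B) > 46,000 (D) > 16,400 (C)
A wins with the top bid; all bids are sunk regardless.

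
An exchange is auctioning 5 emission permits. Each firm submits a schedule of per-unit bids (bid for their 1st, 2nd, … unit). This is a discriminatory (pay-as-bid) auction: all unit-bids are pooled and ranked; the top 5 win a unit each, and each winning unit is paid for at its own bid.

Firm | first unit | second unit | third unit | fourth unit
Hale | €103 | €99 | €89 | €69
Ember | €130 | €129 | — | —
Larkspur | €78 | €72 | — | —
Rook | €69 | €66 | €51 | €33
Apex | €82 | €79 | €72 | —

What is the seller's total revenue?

Total revenue: €550

All unit-bids, highest first — top 5: 130 (Ember-1), 129 (Ember-2), 103 (Hale-1), 99 (Hale-2), 89 (Hale-3)
Next rejected bid: €82 (not a price — pay-as-bid).
Each winning unit pays its own bid.
Revenue = 130 + 129 + 103 + 99 + 89 = €550.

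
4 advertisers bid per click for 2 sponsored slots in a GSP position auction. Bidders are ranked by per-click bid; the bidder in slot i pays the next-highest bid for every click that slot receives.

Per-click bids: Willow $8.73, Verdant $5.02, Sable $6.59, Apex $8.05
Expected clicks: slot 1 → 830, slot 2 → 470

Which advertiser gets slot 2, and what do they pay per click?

Apex; $6.59 per click

Per-click bids in order: $8.73 (Willow) > $8.05 (Apex) > $6.59 (Sable) > …
Slot 2 goes to the second-ranked bidder, Apex, who pays the next bid down: $6.59/click.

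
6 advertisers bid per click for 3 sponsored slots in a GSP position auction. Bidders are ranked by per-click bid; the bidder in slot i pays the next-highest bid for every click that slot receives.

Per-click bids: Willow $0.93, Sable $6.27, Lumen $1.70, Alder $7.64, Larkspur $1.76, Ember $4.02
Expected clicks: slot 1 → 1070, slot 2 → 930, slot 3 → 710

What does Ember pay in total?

Ember pays $1249.60

Sorting advertisers: $7.64 (Alder) > $6.27 (Sable) > $4.02 (Ember) > $1.76 (Larkspur) > …
Ember holds slot 3 → pays next bid $1.76 × 710 clicks = $1249.60.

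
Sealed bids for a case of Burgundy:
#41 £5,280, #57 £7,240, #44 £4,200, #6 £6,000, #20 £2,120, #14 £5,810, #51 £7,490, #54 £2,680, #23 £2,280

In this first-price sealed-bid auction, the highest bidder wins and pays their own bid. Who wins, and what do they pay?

#51 pays £7,490

Bids ranked: 7,490 (#51) > 7,240 (#57) > 6,000 (#6) > 5,810 (#14) > 5,280 (#41) > 4,200 (#44) > …
#51 is highest → pays own bid, £7,490.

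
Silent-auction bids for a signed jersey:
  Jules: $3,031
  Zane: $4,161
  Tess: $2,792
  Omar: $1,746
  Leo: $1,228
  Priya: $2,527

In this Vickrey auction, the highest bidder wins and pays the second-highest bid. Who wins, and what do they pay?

Rule: the highest bidder wins and pays the second-highest bid.
Sorting bids: 4,161 (Zane) > 3,031 (Jules) > 2,792 (Tess) > 2,527 (Priya) > 1,746 (Omar) > 1,228 (Leo)
Zane wins with the highest bid; price is set by the runner-up at $3,031.

Zane pays $3,031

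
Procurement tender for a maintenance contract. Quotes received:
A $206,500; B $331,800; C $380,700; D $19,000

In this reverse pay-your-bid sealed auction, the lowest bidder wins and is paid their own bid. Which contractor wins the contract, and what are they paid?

Bids ranked: 19,000 (D) < 206,500 (A) < 331,800 (B) < 380,700 (C)
D has the lowest bid and is paid exactly that: $19,000.

D is paid $19,000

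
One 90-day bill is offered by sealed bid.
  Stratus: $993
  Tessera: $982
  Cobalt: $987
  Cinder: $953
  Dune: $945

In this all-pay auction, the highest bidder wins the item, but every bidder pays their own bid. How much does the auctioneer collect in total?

All-pay auction: the highest bidder wins the item, but every bidder pays their own bid.
Sorting bids: 993 (Stratus) > 987 (Cobalt) > 982 (Tessera) > 953 (Cinder) > 945 (Dune)
Stratus wins with the top bid; all bids are sunk regardless.
Every bidder forfeits their bid regardless of winning.
Revenue = 993 + 982 + 987 + 953 + 945 = $4,860.

Total revenue: $4,860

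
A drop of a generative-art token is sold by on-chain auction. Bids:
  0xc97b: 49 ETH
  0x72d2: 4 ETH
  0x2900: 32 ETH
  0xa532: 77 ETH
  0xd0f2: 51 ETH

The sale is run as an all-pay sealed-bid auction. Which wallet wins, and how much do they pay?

All-pay sealed-bid auction: the highest bidder wins the item, but every bidder pays their own bid.
Sorting bids: 77 (0xa532) > 51 (0xd0f2) > 49 (0xc97b) > 32 (0x2900) > 4 (0x72d2)
0xa532 is highest and takes the item; every bidder forfeits their bid.

0xa532 pays 77 ETH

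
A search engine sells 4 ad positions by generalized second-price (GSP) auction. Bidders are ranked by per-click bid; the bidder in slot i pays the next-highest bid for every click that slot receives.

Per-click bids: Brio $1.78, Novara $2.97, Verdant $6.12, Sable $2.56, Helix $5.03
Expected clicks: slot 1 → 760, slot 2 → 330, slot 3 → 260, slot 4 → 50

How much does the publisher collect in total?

Per-click bids in order: $6.12 (Verdant) > $5.03 (Helix) > $2.97 (Novara) > $2.56 (Sable) > $1.78 (Brio)
Slot 1: Verdant pays $5.03 × 760 = $3822.80
Slot 2: Helix pays $2.97 × 330 = $980.10
Slot 3: Novara pays $2.56 × 260 = $665.60
Slot 4: Sable pays $1.78 × 50 = $89.00
Total = $5557.50

Total revenue: $5557.50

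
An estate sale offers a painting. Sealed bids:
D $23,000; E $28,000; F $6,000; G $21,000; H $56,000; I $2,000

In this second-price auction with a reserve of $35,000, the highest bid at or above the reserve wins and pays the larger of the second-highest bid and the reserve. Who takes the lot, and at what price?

Sorting bids: 56,000 (H) > 28,000 (E) > 23,000 (D) > 21,000 (G) > 6,000 (F) > 2,000 (I)
Highest eligible bid: H at $56,000.
max(second-highest $28,000, reserve $35,000) = $35,000.

H pays $35,000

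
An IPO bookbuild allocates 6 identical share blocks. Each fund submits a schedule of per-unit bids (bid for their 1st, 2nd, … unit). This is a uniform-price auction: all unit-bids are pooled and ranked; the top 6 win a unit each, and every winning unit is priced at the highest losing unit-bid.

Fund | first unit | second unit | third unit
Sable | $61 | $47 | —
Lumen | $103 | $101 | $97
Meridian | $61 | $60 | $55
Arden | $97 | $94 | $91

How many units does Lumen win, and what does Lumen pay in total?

Merging the schedules and taking the best 6: 103 (Lumen-1), 101 (Lumen-2), 97 (Lumen-3), 97 (Arden-1), 94 (Arden-2), 91 (Arden-3)
First bid not allocated: $61.
Lumen wins 3 unit(s) at $61 each.

Lumen: 3 units, pays $183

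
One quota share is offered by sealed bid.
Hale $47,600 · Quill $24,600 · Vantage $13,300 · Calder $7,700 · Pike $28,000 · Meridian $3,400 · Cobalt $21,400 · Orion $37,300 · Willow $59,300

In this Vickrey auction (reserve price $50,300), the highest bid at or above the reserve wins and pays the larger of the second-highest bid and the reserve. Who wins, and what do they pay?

Willow pays $50,300

Bids ranked: 59,300 (Willow) > 47,600 (Hale) > 37,300 (Orion) > 28,000 (Pike) > 24,600 (Quill) > 21,400 (Cobalt) > …
Willow has the top bid at or above the reserve ($59,300).
max(second-highest $47,600, reserve $50,300) = $50,300.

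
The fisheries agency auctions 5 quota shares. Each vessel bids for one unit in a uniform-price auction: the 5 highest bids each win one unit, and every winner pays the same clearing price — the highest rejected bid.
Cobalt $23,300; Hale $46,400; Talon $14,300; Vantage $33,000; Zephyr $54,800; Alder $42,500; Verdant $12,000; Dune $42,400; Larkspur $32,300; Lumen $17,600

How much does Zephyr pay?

Zephyr pays $32,300

Ordering the bids: 54,800 (Zephyr), 46,400 (Hale), 42,500 (Alder), 42,400 (Dune), 33,000 (Vantage), 32,300 (Larkspur), 23,300 (Cobalt), …
Top 5: Zephyr, Hale, Alder, Dune, Vantage.
First losing bid is Larkspur's $32,300, which sets the uniform price.
Zephyr wins → pays $32,300.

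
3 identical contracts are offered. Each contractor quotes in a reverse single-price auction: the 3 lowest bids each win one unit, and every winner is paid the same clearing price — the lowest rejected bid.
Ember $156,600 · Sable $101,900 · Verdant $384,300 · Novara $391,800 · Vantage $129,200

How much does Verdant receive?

Verdant is paid $0

Ordering the bids: 101,900 (Sable), 129,200 (Vantage), 156,600 (Ember), 384,300 (Verdant), 391,800 (Novara)
Lowest 3: Sable, Vantage, Ember.
Lowest unsuccessful bid: $384,300 → clearing price.
Verdant does not win → is paid $0.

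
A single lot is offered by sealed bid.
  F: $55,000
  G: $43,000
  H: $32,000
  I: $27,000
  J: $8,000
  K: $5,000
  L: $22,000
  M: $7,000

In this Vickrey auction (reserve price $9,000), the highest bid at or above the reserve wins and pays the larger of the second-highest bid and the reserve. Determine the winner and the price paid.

F pays $43,000

Sorting bids: 55,000 (F) > 43,000 (G) > 32,000 (H) > 27,000 (I) > 22,000 (L) > 8,000 (J) > …
Highest eligible bid: F at $55,000.
max(second-highest $43,000, reserve $9,000) = $43,000; the reserve does not bind.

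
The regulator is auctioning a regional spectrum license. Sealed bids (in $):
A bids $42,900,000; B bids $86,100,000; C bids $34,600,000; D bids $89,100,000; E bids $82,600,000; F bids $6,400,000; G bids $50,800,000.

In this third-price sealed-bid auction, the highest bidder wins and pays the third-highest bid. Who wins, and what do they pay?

D pays $82,600,000

Sorting bids: 89,100,000 (D) > 86,100,000 (B) > 82,600,000 (E) > 50,800,000 (G) > 42,900,000 (A) > 34,600,000 (C) > …
D wins; payment is bid #3 in the ranking = $82,600,000.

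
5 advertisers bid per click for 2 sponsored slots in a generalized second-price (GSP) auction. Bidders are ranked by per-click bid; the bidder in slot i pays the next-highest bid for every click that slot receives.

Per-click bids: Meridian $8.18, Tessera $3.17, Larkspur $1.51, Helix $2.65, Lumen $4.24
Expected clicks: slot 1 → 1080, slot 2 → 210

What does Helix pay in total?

Helix pays $0.00

Per-click bids in order: $8.18 (Meridian) > $4.24 (Lumen) > $3.17 (Tessera) > …
Helix ranks below slot 2 → no slot, pays nothing.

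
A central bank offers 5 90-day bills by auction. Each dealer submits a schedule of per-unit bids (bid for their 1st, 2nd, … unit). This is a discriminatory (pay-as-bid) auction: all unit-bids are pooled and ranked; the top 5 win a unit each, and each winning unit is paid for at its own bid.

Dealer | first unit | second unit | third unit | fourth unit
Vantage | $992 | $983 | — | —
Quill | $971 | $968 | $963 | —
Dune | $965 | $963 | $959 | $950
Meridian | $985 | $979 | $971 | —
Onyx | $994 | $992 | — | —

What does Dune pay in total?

All unit-bids, highest first — top 5: 994 (Onyx-1), 992 (Vantage-1), 992 (Onyx-2), 985 (Meridian-1), 983 (Vantage-2)
Next rejected bid: $979 (not a price — pay-as-bid).
Dune wins no units.

Dune pays $0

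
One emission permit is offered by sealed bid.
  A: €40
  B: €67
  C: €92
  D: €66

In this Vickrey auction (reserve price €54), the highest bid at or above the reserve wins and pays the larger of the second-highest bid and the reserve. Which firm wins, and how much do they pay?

C pays €67

Rule: the highest bid at or above the reserve wins and pays the larger of the second-highest bid and the reserve.
Bids ranked: 92 (C) > 67 (B) > 66 (D) > 40 (A)
C has the top bid at or above the reserve (€92).
Second-highest bid €67 exceeds the reserve €54 → payment €67.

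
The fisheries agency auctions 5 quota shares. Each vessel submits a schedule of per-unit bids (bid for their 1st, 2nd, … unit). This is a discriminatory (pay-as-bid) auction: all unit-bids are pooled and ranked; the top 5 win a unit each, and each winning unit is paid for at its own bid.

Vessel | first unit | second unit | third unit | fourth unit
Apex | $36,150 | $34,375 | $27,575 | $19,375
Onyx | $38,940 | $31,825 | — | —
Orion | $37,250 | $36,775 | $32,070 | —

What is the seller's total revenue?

Merging the schedules and taking the best 5: 38,940 (Onyx-1), 37,250 (Orion-1), 36,775 (Orion-2), 36,150 (Apex-1), 34,375 (Apex-2)
Next rejected bid: $32,070 (not a price — pay-as-bid).
Each winning unit pays its own bid.
Revenue = 38,940 + 37,250 + 36,775 + 36,150 + 34,375 = $183,490.

Total revenue: $183,490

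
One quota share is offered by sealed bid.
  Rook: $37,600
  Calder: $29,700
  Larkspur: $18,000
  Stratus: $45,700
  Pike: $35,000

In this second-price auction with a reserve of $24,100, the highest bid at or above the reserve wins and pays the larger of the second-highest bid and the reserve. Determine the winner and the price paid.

Stratus pays $37,600

Rule: the highest bid at or above the reserve wins and pays the larger of the second-highest bid and the reserve.
Bids in order: 45,700 (Stratus) > 37,600 (Rook) > 35,000 (Pike) > 29,700 (Calder) > 18,000 (Larkspur)
Stratus has the top bid at or above the reserve ($45,700).
Second-highest bid $37,600 exceeds the reserve $24,100 → payment $37,600.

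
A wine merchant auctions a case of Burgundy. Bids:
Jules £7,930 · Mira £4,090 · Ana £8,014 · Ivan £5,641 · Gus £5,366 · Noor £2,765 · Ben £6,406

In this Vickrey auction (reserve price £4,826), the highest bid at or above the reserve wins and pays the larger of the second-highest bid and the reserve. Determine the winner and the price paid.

Rule: the highest bid at or above the reserve wins and pays the larger of the second-highest bid and the reserve.
Bids ranked: 8,014 (Ana) > 7,930 (Jules) > 6,406 (Ben) > 5,641 (Ivan) > 5,366 (Gus) > 4,090 (Mira) > …
Highest eligible bid: Ana at £8,014.
max(second-highest £7,930, reserve £4,826) = £7,930; the reserve does not bind.

Ana pays £7,930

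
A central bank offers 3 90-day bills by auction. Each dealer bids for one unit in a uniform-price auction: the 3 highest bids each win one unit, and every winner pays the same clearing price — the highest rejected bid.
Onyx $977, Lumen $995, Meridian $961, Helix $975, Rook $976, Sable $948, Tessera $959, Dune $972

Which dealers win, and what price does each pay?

Lumen, Onyx, Rook; each pays $975

Sorting: 995 (Lumen), 977 (Onyx), 976 (Rook), 975 (Helix), 972 (Dune), …
Top 3: Lumen, Onyx, Rook.
First losing bid is Helix's $975, which sets the uniform price.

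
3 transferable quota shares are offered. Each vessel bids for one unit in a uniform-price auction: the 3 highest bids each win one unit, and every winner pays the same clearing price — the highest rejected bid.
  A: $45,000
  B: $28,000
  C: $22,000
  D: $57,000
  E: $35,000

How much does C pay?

C pays $0

Ordering the bids: 57,000 (D), 45,000 (A), 35,000 (E), 28,000 (B), 22,000 (C)
Winners (3 units): D, A, E.
Highest unsuccessful bid: $28,000 → clearing price.
C does not win → pays $0.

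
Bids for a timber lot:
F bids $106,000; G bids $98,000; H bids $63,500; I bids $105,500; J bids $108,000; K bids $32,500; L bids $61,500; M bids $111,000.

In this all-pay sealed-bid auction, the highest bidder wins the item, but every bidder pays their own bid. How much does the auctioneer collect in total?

Total revenue: $686,000

Bids in order: 111,000 (M) > 108,000 (J) > 106,000 (F) > 105,500 (I) > 98,000 (G) > 63,500 (H) > …
M wins with the top bid; all bids are sunk regardless.
Every bidder forfeits their bid regardless of winning.
Revenue = 106,000 + 98,000 + 63,500 + 105,500 + 108,000 + 32,500 + 61,500 + 111,000 = $686,000.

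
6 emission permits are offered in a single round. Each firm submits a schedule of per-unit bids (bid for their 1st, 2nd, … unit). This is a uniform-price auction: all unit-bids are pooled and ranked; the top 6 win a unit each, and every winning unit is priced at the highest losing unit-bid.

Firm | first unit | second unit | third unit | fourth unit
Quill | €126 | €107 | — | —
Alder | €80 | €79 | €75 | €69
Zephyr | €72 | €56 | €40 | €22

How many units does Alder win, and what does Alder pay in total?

All unit-bids, highest first — top 6: 126 (Quill-1), 107 (Quill-2), 80 (Alder-1), 79 (Alder-2), 75 (Alder-3), 72 (Zephyr-1)
The (k+1)-th unit-bid is €69.
Alder wins 3 unit(s) at €69 each.

Alder: 3 units, pays €207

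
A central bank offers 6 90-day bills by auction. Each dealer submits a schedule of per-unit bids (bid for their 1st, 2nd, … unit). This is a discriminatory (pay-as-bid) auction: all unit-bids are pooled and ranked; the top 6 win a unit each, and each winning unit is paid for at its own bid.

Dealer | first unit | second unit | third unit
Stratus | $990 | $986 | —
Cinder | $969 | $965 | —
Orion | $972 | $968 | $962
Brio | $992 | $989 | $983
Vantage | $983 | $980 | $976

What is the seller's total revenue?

Total revenue: $5,923

Merging the schedules and taking the best 6: 992 (Brio-1), 990 (Stratus-1), 989 (Brio-2), 986 (Stratus-2), 983 (Brio-3), 983 (Vantage-1)
Next rejected bid: $980 (not a price — pay-as-bid).
Each winning unit pays its own bid.
Revenue = 992 + 990 + 989 + 986 + 983 + 983 = $5,923.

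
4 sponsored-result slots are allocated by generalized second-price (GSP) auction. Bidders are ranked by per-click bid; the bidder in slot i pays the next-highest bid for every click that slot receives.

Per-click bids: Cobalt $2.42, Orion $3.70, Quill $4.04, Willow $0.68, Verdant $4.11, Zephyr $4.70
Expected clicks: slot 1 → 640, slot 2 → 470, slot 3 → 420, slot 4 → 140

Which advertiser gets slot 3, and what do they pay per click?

Per-click bids in order: $4.70 (Zephyr) > $4.11 (Verdant) > $4.04 (Quill) > $3.70 (Orion) > $2.42 (Cobalt) > …
Slot 3 goes to the third-ranked bidder, Quill, who pays the next bid down: $3.70/click.

Quill; $3.70 per click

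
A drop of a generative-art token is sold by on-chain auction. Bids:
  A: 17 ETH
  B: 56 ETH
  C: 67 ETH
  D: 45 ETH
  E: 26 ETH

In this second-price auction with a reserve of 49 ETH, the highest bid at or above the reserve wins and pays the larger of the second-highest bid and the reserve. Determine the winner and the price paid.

Rule: the highest bid at or above the reserve wins and pays the larger of the second-highest bid and the reserve.
Bids ranked: 67 (C) > 56 (B) > 45 (D) > 26 (E) > 17 (A)
C has the top bid at or above the reserve (67 ETH).
Second-highest bid 56 ETH exceeds the reserve 49 ETH → payment 56 ETH.

C pays 56 ETH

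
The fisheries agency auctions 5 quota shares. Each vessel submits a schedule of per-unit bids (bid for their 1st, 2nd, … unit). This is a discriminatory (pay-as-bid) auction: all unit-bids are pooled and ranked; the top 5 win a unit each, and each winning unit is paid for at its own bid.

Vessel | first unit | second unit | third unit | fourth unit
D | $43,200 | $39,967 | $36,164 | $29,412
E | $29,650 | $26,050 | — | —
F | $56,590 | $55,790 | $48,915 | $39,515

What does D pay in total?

Merging the schedules and taking the best 5: 56,590 (F-1), 55,790 (F-2), 48,915 (F-3), 43,200 (D-1), 39,967 (D-2)
Next rejected bid: $39,515 (not a price — pay-as-bid).
D's winning unit-bids: 43,200 + 39,967 = $83,167.

D pays $83,167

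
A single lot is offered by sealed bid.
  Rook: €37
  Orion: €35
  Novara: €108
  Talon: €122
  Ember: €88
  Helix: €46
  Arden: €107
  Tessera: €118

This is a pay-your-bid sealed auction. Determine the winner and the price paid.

Talon pays €122

Rule: the highest bidder wins and pays their own bid.
Bids in order: 122 (Talon) > 118 (Tessera) > 108 (Novara) > 107 (Arden) > 88 (Ember) > 46 (Helix) > …
Talon has the highest bid and pays exactly that: €122.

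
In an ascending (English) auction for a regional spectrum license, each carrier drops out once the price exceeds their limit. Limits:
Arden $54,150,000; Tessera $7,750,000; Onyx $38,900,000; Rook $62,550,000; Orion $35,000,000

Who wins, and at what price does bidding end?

Sorting limits: 62,550,000 (Rook) > 54,150,000 (Arden) > 38,900,000 (Onyx) > 35,000,000 (Orion) > 7,750,000 (Tessera)
Once the price passes $54,150,000, only Rook is left; the hammer falls at Arden's limit of $54,150,000.

Rook wins at $54,150,000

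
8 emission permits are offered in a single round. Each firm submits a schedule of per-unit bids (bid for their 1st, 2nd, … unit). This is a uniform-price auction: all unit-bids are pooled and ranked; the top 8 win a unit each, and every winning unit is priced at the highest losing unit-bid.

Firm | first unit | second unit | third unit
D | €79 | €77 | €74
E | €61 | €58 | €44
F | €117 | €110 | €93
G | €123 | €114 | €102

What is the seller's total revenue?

Merging the schedules and taking the best 8: 123 (G-1), 117 (F-1), 114 (G-2), 110 (F-2), 102 (G-3), 93 (F-3), 79 (D-1), 77 (D-2)
First bid not allocated: €74.
Allocation: D 2, F 3, G 3. Every unit priced at €74.
Revenue = 8 × 74 = €592.

Total revenue: €592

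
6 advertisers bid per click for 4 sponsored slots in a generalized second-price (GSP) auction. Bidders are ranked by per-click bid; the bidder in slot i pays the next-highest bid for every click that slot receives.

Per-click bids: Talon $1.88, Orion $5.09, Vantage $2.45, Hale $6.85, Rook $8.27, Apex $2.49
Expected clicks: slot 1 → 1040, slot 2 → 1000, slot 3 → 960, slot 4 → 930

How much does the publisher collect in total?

Total revenue: $16882.90

Ranked by bid: $8.27 (Rook) > $6.85 (Hale) > $5.09 (Orion) > $2.49 (Apex) > $2.45 (Vantage) > …
Slot 1: Rook pays $6.85 × 1040 = $7124.00
Slot 2: Hale pays $5.09 × 1000 = $5090.00
Slot 3: Orion pays $2.49 × 960 = $2390.40
Slot 4: Apex pays $2.45 × 930 = $2278.50
Total = $16882.90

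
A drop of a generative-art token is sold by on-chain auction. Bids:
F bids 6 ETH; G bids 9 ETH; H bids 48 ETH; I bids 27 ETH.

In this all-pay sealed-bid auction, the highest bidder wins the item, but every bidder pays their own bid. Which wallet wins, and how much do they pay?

Rule: the highest bidder wins the item, but every bidder pays their own bid.
Bids in order: 48 (H) > 27 (I) > 9 (G) > 6 (F)
H is highest and takes the item; every bidder forfeits their bid.

H pays 48 ETH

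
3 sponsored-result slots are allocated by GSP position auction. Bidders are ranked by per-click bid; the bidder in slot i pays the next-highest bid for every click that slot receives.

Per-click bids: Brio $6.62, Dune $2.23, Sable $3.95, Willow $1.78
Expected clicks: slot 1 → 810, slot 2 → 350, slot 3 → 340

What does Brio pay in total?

Brio pays $3199.50

Sorting advertisers: $6.62 (Brio) > $3.95 (Sable) > $2.23 (Dune) > $1.78 (Willow)
Brio holds slot 1 → pays next bid $3.95 × 810 clicks = $3199.50.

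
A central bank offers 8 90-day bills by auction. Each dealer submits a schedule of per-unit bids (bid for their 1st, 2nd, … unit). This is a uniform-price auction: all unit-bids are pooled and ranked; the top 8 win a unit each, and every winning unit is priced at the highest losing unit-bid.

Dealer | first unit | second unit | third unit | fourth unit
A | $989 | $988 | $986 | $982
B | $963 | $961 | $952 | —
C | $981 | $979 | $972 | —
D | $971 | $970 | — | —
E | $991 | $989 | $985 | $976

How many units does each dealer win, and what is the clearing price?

A 4, C 1, E 3; clearing price $979

Merging the schedules and taking the best 8: 991 (E-1), 989 (A-1), 989 (E-2), 988 (A-2), 986 (A-3), 985 (E-3), 982 (A-4), 981 (C-1)
First bid not allocated: $979.
Allocation: A 4, C 1, E 3.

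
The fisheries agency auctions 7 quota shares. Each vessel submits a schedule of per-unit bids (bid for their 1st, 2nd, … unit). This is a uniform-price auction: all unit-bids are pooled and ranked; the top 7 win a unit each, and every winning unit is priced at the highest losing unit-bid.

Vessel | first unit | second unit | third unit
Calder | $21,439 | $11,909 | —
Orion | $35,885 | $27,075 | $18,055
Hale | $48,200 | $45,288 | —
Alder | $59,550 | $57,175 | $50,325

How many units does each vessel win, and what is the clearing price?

All unit-bids, highest first — top 7: 59,550 (Alder-1), 57,175 (Alder-2), 50,325 (Alder-3), 48,200 (Hale-1), 45,288 (Hale-2), 35,885 (Orion-1), 27,075 (Orion-2)
Highest rejected unit-bid = $21,439.
Allocation: Alder 3, Hale 2, Orion 2.

Alder 3, Hale 2, Orion 2; clearing price $21,439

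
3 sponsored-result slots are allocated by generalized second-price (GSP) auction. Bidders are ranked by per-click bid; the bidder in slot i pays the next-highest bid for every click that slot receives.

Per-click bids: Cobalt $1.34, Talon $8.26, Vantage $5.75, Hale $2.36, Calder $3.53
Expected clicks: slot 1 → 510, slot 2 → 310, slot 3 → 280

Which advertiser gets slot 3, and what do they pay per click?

Calder; $2.36 per click

Sorting advertisers: $8.26 (Talon) > $5.75 (Vantage) > $3.53 (Calder) > $2.36 (Hale) > …
Slot 3 goes to the third-ranked bidder, Calder, who pays the next bid down: $2.36/click.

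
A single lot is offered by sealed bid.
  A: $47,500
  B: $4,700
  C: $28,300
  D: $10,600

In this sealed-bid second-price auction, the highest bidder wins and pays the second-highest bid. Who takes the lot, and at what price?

A pays $28,300

Sorting bids: 47,500 (A) > 28,300 (C) > 10,600 (D) > 4,700 (B)
A wins with the highest bid; price is set by the runner-up at $28,300.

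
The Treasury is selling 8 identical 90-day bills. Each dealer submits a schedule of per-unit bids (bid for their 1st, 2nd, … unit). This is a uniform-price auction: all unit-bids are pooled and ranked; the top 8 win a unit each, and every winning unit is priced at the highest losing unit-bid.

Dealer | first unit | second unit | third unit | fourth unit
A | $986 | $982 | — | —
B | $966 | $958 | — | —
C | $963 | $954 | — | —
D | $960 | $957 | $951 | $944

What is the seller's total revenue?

All unit-bids, highest first — top 8: 986 (A-1), 982 (A-2), 966 (B-1), 963 (C-1), 960 (D-1), 958 (B-2), 957 (D-2), 954 (C-2)
The (k+1)-th unit-bid is $951.
Allocation: A 2, B 2, C 2, D 2. Every unit priced at $951.
Revenue = 8 × 951 = $7,608.

Total revenue: $7,608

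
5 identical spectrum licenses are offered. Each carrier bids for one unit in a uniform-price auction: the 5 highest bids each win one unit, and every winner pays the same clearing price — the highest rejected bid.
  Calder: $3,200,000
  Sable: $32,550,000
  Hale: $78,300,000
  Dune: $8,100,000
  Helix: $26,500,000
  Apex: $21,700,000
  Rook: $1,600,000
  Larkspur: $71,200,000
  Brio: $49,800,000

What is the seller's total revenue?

Sorting: 78,300,000 (Hale), 71,200,000 (Larkspur), 49,800,000 (Brio), 32,550,000 (Sable), 26,500,000 (Helix), 21,700,000 (Apex), 8,100,000 (Dune), …
The 5 highest are Hale, Larkspur, Brio, Sable, Helix.
Highest unsuccessful bid: $21,700,000 → clearing price.
Total revenue = 5 × $21,700,000 = $108,500,000.

Total revenue: $108,500,000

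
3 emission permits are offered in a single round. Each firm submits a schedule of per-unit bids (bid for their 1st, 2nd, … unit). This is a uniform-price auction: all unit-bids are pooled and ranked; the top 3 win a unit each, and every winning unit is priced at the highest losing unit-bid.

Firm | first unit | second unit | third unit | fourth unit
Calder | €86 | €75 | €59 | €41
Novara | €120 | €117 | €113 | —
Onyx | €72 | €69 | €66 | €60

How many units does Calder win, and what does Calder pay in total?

Merging the schedules and taking the best 3: 120 (Novara-1), 117 (Novara-2), 113 (Novara-3)
Highest rejected unit-bid = €86.
Calder wins 0 unit(s) at €86 each.

Calder: 0 units, pays €0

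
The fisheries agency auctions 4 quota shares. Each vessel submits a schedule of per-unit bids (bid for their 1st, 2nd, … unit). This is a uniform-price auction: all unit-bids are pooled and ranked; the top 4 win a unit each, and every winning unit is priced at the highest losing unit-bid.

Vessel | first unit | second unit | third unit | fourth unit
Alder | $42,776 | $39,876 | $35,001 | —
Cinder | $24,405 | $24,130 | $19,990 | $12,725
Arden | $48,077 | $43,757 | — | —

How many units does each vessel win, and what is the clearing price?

Pooled unit-bids ranked (top 4): 48,077 (Arden-1), 43,757 (Arden-2), 42,776 (Alder-1), 39,876 (Alder-2)
First bid not allocated: $35,001.
Allocation: Alder 2, Arden 2.

Alder 2, Arden 2; clearing price $35,001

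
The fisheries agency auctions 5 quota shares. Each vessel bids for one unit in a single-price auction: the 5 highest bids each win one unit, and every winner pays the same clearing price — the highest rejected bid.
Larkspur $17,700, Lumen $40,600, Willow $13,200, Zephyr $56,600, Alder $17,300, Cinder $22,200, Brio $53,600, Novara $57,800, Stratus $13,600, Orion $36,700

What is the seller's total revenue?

Bids ranked high→low: 57,800 (Novara), 56,600 (Zephyr), 53,600 (Brio), 40,600 (Lumen), 36,700 (Orion), 22,200 (Cinder), 17,700 (Larkspur), …
Winners (5 units): Novara, Zephyr, Brio, Lumen, Orion.
Highest unsuccessful bid: $22,200 → clearing price.
Total revenue = 5 × $22,200 = $111,000.

Total revenue: $111,000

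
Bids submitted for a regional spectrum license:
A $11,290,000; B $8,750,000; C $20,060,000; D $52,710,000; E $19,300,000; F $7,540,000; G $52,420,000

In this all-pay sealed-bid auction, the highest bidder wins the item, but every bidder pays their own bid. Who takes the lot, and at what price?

Rule: the highest bidder wins the item, but every bidder pays their own bid.
Bids in order: 52,710,000 (D) > 52,420,000 (G) > 20,060,000 (C) > 19,300,000 (E) > 11,290,000 (A) > 8,750,000 (B) > …
D wins with the top bid; all bids are sunk regardless.

D pays $52,710,000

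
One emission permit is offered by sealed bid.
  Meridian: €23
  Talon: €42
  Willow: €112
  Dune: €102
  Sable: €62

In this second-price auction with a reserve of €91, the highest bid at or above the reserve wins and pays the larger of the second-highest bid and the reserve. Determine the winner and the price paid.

Willow pays €102

Bids in order: 112 (Willow) > 102 (Dune) > 62 (Sable) > 42 (Talon) > 23 (Meridian)
Highest eligible bid: Willow at €112.
Second-highest bid €102 exceeds the reserve €91 → payment €102.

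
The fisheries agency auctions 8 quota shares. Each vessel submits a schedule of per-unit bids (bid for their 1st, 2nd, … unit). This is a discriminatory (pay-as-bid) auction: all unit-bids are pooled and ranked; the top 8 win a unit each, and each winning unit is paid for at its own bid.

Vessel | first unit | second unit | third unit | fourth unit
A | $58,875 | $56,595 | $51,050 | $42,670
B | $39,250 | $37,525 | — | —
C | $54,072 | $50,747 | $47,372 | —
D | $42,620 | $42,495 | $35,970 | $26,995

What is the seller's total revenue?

Merging the schedules and taking the best 8: 58,875 (A-1), 56,595 (A-2), 54,072 (C-1), 51,050 (A-3), 50,747 (C-2), 47,372 (C-3), 42,670 (A-4), 42,620 (D-1)
Next rejected bid: $42,495 (not a price — pay-as-bid).
Each winning unit pays its own bid.
Revenue = 58,875 + 56,595 + 54,072 + 51,050 + 50,747 + 47,372 + 42,670 + 42,620 = $404,001.

Total revenue: $404,001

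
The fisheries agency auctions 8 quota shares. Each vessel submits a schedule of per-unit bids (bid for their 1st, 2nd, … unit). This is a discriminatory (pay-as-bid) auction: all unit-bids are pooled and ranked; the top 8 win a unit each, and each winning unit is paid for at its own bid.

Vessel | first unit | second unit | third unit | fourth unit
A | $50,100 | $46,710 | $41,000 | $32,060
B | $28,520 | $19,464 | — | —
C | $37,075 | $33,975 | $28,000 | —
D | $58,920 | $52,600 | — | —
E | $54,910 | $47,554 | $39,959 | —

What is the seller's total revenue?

Total revenue: $391,753

All unit-bids, highest first — top 8: 58,920 (D-1), 54,910 (E-1), 52,600 (D-2), 50,100 (A-1), 47,554 (E-2), 46,710 (A-2), 41,000 (A-3), 39,959 (E-3)
Next rejected bid: $37,075 (not a price — pay-as-bid).
Each winning unit pays its own bid.
Revenue = 58,920 + 54,910 + 52,600 + 50,100 + 47,554 + 46,710 + 41,000 + 39,959 = $391,753.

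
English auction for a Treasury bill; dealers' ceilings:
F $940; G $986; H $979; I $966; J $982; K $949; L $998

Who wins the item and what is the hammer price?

L wins at $986

Rule: the price rises until one bidder remains; the winner pays the price at which the last rival dropped out.
Limits in order: 998 (L) > 986 (G) > 982 (J) > 979 (H) > 966 (I) > 949 (K) > …
Bidding ends when G exits at $986; L takes it.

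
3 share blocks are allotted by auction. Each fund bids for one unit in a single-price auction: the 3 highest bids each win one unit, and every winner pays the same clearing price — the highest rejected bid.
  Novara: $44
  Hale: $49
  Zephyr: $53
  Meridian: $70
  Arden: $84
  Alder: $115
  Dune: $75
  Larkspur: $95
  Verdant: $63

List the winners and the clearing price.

Bids ranked high→low: 115 (Alder), 95 (Larkspur), 84 (Arden), 75 (Dune), 70 (Meridian), …
Winners (3 units): Alder, Larkspur, Arden.
First losing bid is Dune's $75, which sets the uniform price.

Alder, Larkspur, Arden; each pays $75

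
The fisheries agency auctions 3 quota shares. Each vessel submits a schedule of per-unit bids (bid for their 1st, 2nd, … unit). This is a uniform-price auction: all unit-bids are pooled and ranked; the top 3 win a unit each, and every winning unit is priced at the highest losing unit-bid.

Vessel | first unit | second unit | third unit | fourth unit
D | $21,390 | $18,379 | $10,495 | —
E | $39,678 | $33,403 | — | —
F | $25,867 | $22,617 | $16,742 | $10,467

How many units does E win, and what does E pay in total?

All unit-bids, highest first — top 3: 39,678 (E-1), 33,403 (E-2), 25,867 (F-1)
The (k+1)-th unit-bid is $22,617.
E wins 2 unit(s) at $22,617 each.

E: 2 units, pays $45,234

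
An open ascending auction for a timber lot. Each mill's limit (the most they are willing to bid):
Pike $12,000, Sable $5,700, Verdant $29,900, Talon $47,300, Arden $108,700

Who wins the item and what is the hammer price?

Arden wins at $47,300

Limits ranked: 108,700 (Arden) > 47,300 (Talon) > 29,900 (Verdant) > 12,000 (Pike) > 5,700 (Sable)
Once the price passes $47,300, only Arden is left; the hammer falls at Talon's limit of $47,300.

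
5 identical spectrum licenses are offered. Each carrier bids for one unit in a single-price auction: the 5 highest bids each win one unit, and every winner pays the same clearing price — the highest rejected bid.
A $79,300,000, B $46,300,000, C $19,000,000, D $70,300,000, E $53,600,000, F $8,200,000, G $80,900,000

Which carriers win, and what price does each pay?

G, A, D, E, B; each pays $19,000,000

Bids ranked high→low: 80,900,000 (G), 79,300,000 (A), 70,300,000 (D), 53,600,000 (E), 46,300,000 (B), 19,000,000 (C), 8,200,000 (F)
The 5 highest are G, A, D, E, B.
First losing bid is C's $19,000,000, which sets the uniform price.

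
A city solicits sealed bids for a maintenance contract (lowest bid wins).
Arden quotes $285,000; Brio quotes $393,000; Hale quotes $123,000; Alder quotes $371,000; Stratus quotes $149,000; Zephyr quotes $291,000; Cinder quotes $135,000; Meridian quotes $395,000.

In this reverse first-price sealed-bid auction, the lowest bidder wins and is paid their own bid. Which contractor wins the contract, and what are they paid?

Sorting bids: 123,000 (Hale) < 135,000 (Cinder) < 149,000 (Stratus) < 285,000 (Arden) < 291,000 (Zephyr) < 371,000 (Alder) < …
Hale has the lowest bid and is paid exactly that: $123,000.

Hale is paid $123,000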